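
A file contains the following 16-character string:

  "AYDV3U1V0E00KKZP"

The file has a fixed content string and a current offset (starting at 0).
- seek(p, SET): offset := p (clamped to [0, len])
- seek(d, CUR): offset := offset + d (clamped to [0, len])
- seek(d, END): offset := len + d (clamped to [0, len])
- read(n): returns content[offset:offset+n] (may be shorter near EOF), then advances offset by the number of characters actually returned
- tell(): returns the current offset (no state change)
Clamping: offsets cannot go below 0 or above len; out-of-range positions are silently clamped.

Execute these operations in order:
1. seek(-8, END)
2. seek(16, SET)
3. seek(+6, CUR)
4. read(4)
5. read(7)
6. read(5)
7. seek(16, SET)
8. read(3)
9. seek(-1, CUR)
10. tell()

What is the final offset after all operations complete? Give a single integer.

After 1 (seek(-8, END)): offset=8
After 2 (seek(16, SET)): offset=16
After 3 (seek(+6, CUR)): offset=16
After 4 (read(4)): returned '', offset=16
After 5 (read(7)): returned '', offset=16
After 6 (read(5)): returned '', offset=16
After 7 (seek(16, SET)): offset=16
After 8 (read(3)): returned '', offset=16
After 9 (seek(-1, CUR)): offset=15
After 10 (tell()): offset=15

Answer: 15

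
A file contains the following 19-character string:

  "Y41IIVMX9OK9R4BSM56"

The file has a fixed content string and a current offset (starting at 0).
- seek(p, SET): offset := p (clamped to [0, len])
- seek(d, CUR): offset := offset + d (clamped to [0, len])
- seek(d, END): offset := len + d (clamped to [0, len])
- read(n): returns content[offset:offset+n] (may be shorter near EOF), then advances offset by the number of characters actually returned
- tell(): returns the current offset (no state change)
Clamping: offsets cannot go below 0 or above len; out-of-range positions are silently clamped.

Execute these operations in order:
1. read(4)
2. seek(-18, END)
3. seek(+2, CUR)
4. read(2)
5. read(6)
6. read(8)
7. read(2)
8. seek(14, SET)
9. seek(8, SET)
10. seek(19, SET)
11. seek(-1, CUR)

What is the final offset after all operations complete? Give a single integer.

After 1 (read(4)): returned 'Y41I', offset=4
After 2 (seek(-18, END)): offset=1
After 3 (seek(+2, CUR)): offset=3
After 4 (read(2)): returned 'II', offset=5
After 5 (read(6)): returned 'VMX9OK', offset=11
After 6 (read(8)): returned '9R4BSM56', offset=19
After 7 (read(2)): returned '', offset=19
After 8 (seek(14, SET)): offset=14
After 9 (seek(8, SET)): offset=8
After 10 (seek(19, SET)): offset=19
After 11 (seek(-1, CUR)): offset=18

Answer: 18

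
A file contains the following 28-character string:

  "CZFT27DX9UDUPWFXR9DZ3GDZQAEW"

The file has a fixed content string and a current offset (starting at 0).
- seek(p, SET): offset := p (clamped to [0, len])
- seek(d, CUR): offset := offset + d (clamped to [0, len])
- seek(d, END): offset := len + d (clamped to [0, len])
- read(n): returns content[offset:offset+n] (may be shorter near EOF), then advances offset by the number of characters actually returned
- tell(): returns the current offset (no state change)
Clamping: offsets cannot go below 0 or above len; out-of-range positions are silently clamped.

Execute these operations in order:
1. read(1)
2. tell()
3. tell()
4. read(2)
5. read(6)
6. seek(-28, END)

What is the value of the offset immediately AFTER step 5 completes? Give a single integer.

Answer: 9

Derivation:
After 1 (read(1)): returned 'C', offset=1
After 2 (tell()): offset=1
After 3 (tell()): offset=1
After 4 (read(2)): returned 'ZF', offset=3
After 5 (read(6)): returned 'T27DX9', offset=9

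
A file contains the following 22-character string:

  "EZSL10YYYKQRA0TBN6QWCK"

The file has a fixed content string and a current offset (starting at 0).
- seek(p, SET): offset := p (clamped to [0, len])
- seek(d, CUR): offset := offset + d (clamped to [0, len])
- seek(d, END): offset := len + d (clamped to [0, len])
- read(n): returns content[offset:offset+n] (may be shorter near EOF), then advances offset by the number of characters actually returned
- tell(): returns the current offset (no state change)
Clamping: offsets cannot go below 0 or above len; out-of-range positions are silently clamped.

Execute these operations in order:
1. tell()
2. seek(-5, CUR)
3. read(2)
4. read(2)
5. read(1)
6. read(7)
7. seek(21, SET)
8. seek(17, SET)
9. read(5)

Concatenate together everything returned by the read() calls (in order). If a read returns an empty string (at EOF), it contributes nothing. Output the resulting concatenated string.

After 1 (tell()): offset=0
After 2 (seek(-5, CUR)): offset=0
After 3 (read(2)): returned 'EZ', offset=2
After 4 (read(2)): returned 'SL', offset=4
After 5 (read(1)): returned '1', offset=5
After 6 (read(7)): returned '0YYYKQR', offset=12
After 7 (seek(21, SET)): offset=21
After 8 (seek(17, SET)): offset=17
After 9 (read(5)): returned '6QWCK', offset=22

Answer: EZSL10YYYKQR6QWCK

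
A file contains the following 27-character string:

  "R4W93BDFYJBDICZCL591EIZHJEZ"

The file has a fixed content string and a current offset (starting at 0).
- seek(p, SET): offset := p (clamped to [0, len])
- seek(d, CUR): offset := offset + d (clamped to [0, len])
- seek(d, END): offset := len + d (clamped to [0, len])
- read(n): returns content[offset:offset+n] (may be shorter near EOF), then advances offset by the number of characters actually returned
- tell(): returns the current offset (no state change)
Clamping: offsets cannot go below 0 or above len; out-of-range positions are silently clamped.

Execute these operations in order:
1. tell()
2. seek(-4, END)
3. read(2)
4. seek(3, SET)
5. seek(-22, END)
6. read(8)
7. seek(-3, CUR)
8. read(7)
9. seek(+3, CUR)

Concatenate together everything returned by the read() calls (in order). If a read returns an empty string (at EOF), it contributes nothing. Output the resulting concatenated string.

After 1 (tell()): offset=0
After 2 (seek(-4, END)): offset=23
After 3 (read(2)): returned 'HJ', offset=25
After 4 (seek(3, SET)): offset=3
After 5 (seek(-22, END)): offset=5
After 6 (read(8)): returned 'BDFYJBDI', offset=13
After 7 (seek(-3, CUR)): offset=10
After 8 (read(7)): returned 'BDICZCL', offset=17
After 9 (seek(+3, CUR)): offset=20

Answer: HJBDFYJBDIBDICZCL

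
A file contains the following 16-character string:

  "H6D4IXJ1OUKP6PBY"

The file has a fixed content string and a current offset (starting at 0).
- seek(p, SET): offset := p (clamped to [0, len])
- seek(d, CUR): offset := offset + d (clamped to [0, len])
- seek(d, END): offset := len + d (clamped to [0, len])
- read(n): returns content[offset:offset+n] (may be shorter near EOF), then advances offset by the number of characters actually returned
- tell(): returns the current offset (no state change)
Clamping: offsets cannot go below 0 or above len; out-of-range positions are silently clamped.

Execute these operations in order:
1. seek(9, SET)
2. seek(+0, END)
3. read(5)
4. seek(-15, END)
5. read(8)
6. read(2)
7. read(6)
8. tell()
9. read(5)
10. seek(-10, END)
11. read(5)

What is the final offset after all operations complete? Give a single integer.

Answer: 11

Derivation:
After 1 (seek(9, SET)): offset=9
After 2 (seek(+0, END)): offset=16
After 3 (read(5)): returned '', offset=16
After 4 (seek(-15, END)): offset=1
After 5 (read(8)): returned '6D4IXJ1O', offset=9
After 6 (read(2)): returned 'UK', offset=11
After 7 (read(6)): returned 'P6PBY', offset=16
After 8 (tell()): offset=16
After 9 (read(5)): returned '', offset=16
After 10 (seek(-10, END)): offset=6
After 11 (read(5)): returned 'J1OUK', offset=11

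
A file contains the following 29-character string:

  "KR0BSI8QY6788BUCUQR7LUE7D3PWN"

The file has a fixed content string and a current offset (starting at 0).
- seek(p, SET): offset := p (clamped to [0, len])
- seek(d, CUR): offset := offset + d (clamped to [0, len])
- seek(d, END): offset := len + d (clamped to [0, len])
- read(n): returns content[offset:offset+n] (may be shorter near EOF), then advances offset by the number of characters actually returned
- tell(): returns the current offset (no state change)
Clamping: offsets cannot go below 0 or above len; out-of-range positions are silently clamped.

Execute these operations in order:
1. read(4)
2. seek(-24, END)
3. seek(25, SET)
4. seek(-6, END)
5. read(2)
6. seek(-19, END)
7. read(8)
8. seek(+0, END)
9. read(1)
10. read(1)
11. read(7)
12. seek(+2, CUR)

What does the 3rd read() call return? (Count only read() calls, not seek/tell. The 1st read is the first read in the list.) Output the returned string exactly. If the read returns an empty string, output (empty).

Answer: 788BUCUQ

Derivation:
After 1 (read(4)): returned 'KR0B', offset=4
After 2 (seek(-24, END)): offset=5
After 3 (seek(25, SET)): offset=25
After 4 (seek(-6, END)): offset=23
After 5 (read(2)): returned '7D', offset=25
After 6 (seek(-19, END)): offset=10
After 7 (read(8)): returned '788BUCUQ', offset=18
After 8 (seek(+0, END)): offset=29
After 9 (read(1)): returned '', offset=29
After 10 (read(1)): returned '', offset=29
After 11 (read(7)): returned '', offset=29
After 12 (seek(+2, CUR)): offset=29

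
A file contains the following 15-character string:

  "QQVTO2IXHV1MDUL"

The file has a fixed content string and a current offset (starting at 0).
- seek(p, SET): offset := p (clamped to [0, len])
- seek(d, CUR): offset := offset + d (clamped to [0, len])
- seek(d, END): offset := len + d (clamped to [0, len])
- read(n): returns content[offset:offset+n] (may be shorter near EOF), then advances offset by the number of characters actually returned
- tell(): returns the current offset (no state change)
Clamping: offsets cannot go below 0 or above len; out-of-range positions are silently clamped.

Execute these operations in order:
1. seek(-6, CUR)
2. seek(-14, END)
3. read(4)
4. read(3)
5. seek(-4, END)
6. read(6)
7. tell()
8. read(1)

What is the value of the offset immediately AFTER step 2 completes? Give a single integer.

After 1 (seek(-6, CUR)): offset=0
After 2 (seek(-14, END)): offset=1

Answer: 1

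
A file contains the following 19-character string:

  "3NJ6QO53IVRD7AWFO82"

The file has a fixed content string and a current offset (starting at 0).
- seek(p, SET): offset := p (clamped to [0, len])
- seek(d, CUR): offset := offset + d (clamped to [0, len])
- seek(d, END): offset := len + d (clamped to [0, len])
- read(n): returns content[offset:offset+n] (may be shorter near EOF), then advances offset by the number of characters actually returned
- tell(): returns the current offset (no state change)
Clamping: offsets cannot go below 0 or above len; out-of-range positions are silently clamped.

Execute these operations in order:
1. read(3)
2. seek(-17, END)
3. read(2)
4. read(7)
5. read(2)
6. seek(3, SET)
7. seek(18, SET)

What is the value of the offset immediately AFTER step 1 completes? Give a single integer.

Answer: 3

Derivation:
After 1 (read(3)): returned '3NJ', offset=3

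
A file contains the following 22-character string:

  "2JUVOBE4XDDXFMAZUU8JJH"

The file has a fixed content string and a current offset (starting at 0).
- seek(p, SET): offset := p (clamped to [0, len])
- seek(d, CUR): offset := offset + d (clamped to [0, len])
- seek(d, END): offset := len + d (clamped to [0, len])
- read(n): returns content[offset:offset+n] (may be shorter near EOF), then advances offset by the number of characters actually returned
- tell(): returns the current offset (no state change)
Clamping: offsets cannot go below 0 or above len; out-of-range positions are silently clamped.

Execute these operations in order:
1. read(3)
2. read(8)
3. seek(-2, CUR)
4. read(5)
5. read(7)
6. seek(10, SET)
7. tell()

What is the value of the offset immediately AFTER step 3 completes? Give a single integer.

After 1 (read(3)): returned '2JU', offset=3
After 2 (read(8)): returned 'VOBE4XDD', offset=11
After 3 (seek(-2, CUR)): offset=9

Answer: 9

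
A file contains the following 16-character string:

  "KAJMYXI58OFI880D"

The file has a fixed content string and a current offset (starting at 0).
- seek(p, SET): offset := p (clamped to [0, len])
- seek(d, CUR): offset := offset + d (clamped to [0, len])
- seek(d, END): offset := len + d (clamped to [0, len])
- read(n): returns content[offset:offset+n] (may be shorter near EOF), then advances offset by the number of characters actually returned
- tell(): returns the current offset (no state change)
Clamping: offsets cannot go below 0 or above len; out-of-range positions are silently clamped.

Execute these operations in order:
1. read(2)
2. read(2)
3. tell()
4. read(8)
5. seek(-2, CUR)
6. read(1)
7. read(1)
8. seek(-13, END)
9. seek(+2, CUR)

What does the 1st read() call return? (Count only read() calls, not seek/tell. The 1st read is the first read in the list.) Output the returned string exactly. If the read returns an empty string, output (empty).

After 1 (read(2)): returned 'KA', offset=2
After 2 (read(2)): returned 'JM', offset=4
After 3 (tell()): offset=4
After 4 (read(8)): returned 'YXI58OFI', offset=12
After 5 (seek(-2, CUR)): offset=10
After 6 (read(1)): returned 'F', offset=11
After 7 (read(1)): returned 'I', offset=12
After 8 (seek(-13, END)): offset=3
After 9 (seek(+2, CUR)): offset=5

Answer: KA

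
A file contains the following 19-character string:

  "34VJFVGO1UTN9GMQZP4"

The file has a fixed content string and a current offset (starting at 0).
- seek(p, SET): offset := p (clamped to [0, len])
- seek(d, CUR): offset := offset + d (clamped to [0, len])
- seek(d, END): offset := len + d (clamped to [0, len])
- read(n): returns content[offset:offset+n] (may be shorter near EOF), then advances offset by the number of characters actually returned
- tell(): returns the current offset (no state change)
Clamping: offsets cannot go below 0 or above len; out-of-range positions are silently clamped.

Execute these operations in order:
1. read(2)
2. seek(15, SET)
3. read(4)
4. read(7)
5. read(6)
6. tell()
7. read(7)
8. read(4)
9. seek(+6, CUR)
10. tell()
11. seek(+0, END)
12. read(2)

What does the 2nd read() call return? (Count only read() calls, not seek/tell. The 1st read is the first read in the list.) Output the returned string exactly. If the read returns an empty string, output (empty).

Answer: QZP4

Derivation:
After 1 (read(2)): returned '34', offset=2
After 2 (seek(15, SET)): offset=15
After 3 (read(4)): returned 'QZP4', offset=19
After 4 (read(7)): returned '', offset=19
After 5 (read(6)): returned '', offset=19
After 6 (tell()): offset=19
After 7 (read(7)): returned '', offset=19
After 8 (read(4)): returned '', offset=19
After 9 (seek(+6, CUR)): offset=19
After 10 (tell()): offset=19
After 11 (seek(+0, END)): offset=19
After 12 (read(2)): returned '', offset=19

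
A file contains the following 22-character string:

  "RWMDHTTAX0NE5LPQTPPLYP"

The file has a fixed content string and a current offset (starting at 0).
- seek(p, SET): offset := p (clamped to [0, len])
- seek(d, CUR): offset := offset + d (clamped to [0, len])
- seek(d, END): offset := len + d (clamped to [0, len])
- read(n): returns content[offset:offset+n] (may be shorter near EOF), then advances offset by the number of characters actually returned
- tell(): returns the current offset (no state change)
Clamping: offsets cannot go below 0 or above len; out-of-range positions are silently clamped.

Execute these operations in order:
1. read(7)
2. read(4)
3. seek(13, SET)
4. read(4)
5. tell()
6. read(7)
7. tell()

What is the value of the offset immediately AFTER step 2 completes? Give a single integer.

After 1 (read(7)): returned 'RWMDHTT', offset=7
After 2 (read(4)): returned 'AX0N', offset=11

Answer: 11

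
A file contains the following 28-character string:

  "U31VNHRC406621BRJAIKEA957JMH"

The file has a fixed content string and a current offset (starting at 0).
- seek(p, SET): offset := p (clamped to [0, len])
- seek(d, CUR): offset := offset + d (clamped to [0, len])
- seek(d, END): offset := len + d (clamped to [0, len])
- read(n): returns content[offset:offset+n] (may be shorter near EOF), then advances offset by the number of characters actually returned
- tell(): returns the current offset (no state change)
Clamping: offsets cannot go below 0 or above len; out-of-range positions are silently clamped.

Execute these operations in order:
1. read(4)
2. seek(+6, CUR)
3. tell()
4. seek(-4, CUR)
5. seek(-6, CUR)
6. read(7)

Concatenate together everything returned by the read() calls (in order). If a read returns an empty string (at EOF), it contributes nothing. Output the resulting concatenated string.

Answer: U31VU31VNHR

Derivation:
After 1 (read(4)): returned 'U31V', offset=4
After 2 (seek(+6, CUR)): offset=10
After 3 (tell()): offset=10
After 4 (seek(-4, CUR)): offset=6
After 5 (seek(-6, CUR)): offset=0
After 6 (read(7)): returned 'U31VNHR', offset=7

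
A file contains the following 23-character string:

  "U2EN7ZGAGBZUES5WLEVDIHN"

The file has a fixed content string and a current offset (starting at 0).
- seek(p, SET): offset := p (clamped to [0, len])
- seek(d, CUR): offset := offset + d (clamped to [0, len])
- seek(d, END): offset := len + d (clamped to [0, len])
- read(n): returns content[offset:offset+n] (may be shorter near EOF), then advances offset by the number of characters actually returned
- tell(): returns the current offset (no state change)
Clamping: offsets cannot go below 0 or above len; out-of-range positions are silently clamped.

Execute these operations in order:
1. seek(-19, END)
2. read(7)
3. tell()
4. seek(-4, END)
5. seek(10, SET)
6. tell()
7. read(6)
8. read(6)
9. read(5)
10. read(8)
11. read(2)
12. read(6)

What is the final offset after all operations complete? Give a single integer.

Answer: 23

Derivation:
After 1 (seek(-19, END)): offset=4
After 2 (read(7)): returned '7ZGAGBZ', offset=11
After 3 (tell()): offset=11
After 4 (seek(-4, END)): offset=19
After 5 (seek(10, SET)): offset=10
After 6 (tell()): offset=10
After 7 (read(6)): returned 'ZUES5W', offset=16
After 8 (read(6)): returned 'LEVDIH', offset=22
After 9 (read(5)): returned 'N', offset=23
After 10 (read(8)): returned '', offset=23
After 11 (read(2)): returned '', offset=23
After 12 (read(6)): returned '', offset=23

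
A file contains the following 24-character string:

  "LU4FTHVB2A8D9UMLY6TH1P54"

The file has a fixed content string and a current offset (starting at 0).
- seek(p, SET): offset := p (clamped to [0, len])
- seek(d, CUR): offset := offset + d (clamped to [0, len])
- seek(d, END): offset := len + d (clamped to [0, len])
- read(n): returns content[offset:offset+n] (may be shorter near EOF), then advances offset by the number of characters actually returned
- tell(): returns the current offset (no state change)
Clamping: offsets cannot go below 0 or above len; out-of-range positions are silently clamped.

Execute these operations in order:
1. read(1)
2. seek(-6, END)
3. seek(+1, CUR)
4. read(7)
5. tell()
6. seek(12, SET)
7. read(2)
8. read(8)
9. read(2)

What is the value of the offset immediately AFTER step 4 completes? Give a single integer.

Answer: 24

Derivation:
After 1 (read(1)): returned 'L', offset=1
After 2 (seek(-6, END)): offset=18
After 3 (seek(+1, CUR)): offset=19
After 4 (read(7)): returned 'H1P54', offset=24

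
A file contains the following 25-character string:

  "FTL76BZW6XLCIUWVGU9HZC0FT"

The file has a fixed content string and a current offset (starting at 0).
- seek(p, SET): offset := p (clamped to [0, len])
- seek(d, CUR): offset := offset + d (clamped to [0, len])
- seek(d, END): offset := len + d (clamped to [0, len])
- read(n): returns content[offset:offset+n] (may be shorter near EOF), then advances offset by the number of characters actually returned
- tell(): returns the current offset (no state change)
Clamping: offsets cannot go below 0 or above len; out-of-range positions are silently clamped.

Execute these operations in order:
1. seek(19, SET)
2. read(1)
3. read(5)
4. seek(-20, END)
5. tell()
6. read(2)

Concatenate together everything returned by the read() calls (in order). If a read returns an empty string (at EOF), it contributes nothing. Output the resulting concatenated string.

After 1 (seek(19, SET)): offset=19
After 2 (read(1)): returned 'H', offset=20
After 3 (read(5)): returned 'ZC0FT', offset=25
After 4 (seek(-20, END)): offset=5
After 5 (tell()): offset=5
After 6 (read(2)): returned 'BZ', offset=7

Answer: HZC0FTBZ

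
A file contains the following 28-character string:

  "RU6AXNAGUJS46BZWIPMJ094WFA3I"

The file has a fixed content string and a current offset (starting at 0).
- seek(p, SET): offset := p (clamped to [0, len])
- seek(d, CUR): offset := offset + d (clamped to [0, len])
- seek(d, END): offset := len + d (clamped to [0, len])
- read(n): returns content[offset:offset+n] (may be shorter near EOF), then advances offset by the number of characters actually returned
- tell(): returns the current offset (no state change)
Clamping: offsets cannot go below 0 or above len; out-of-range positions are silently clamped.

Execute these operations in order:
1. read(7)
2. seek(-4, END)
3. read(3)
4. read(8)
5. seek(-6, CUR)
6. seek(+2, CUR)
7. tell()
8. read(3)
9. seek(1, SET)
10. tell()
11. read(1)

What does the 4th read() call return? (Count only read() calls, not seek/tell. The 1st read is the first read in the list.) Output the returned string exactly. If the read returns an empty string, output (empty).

After 1 (read(7)): returned 'RU6AXNA', offset=7
After 2 (seek(-4, END)): offset=24
After 3 (read(3)): returned 'FA3', offset=27
After 4 (read(8)): returned 'I', offset=28
After 5 (seek(-6, CUR)): offset=22
After 6 (seek(+2, CUR)): offset=24
After 7 (tell()): offset=24
After 8 (read(3)): returned 'FA3', offset=27
After 9 (seek(1, SET)): offset=1
After 10 (tell()): offset=1
After 11 (read(1)): returned 'U', offset=2

Answer: FA3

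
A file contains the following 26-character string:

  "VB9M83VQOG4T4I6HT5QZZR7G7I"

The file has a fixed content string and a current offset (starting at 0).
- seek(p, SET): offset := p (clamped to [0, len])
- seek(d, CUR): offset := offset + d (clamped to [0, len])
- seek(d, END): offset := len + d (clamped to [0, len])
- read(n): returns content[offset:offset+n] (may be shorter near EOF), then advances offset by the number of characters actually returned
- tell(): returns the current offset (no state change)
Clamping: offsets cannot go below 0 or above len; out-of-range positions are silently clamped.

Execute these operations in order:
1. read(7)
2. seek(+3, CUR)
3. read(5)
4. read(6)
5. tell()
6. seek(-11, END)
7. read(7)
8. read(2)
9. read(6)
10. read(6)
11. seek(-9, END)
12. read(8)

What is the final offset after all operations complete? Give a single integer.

After 1 (read(7)): returned 'VB9M83V', offset=7
After 2 (seek(+3, CUR)): offset=10
After 3 (read(5)): returned '4T4I6', offset=15
After 4 (read(6)): returned 'HT5QZZ', offset=21
After 5 (tell()): offset=21
After 6 (seek(-11, END)): offset=15
After 7 (read(7)): returned 'HT5QZZR', offset=22
After 8 (read(2)): returned '7G', offset=24
After 9 (read(6)): returned '7I', offset=26
After 10 (read(6)): returned '', offset=26
After 11 (seek(-9, END)): offset=17
After 12 (read(8)): returned '5QZZR7G7', offset=25

Answer: 25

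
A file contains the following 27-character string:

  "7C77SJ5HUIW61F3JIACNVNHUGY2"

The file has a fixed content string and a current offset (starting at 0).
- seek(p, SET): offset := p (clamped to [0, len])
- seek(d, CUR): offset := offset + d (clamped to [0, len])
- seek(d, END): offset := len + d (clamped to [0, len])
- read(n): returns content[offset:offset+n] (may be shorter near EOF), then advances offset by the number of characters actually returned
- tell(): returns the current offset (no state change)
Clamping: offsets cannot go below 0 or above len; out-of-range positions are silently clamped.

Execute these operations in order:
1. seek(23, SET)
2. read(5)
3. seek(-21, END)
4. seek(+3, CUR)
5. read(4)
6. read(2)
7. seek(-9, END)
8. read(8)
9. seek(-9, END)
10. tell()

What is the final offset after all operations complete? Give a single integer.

After 1 (seek(23, SET)): offset=23
After 2 (read(5)): returned 'UGY2', offset=27
After 3 (seek(-21, END)): offset=6
After 4 (seek(+3, CUR)): offset=9
After 5 (read(4)): returned 'IW61', offset=13
After 6 (read(2)): returned 'F3', offset=15
After 7 (seek(-9, END)): offset=18
After 8 (read(8)): returned 'CNVNHUGY', offset=26
After 9 (seek(-9, END)): offset=18
After 10 (tell()): offset=18

Answer: 18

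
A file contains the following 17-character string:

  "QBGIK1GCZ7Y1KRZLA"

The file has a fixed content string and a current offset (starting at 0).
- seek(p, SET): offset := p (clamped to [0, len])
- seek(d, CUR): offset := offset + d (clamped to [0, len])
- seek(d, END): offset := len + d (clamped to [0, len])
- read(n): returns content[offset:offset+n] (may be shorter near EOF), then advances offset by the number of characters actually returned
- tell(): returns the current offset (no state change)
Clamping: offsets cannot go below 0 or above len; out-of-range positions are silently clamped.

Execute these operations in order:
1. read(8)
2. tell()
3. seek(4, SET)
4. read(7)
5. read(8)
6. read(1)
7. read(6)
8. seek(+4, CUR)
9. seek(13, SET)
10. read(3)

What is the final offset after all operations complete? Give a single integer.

Answer: 16

Derivation:
After 1 (read(8)): returned 'QBGIK1GC', offset=8
After 2 (tell()): offset=8
After 3 (seek(4, SET)): offset=4
After 4 (read(7)): returned 'K1GCZ7Y', offset=11
After 5 (read(8)): returned '1KRZLA', offset=17
After 6 (read(1)): returned '', offset=17
After 7 (read(6)): returned '', offset=17
After 8 (seek(+4, CUR)): offset=17
After 9 (seek(13, SET)): offset=13
After 10 (read(3)): returned 'RZL', offset=16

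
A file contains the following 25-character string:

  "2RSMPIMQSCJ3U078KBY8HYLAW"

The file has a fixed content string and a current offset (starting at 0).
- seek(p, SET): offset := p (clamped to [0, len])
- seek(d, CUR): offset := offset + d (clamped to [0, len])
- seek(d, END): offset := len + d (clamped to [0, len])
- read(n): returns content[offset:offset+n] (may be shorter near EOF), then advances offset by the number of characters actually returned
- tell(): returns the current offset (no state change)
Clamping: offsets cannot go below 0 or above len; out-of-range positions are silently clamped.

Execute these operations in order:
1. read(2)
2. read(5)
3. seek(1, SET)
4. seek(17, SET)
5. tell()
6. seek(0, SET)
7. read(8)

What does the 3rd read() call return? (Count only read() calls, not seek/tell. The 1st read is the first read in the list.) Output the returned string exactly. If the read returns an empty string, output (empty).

After 1 (read(2)): returned '2R', offset=2
After 2 (read(5)): returned 'SMPIM', offset=7
After 3 (seek(1, SET)): offset=1
After 4 (seek(17, SET)): offset=17
After 5 (tell()): offset=17
After 6 (seek(0, SET)): offset=0
After 7 (read(8)): returned '2RSMPIMQ', offset=8

Answer: 2RSMPIMQ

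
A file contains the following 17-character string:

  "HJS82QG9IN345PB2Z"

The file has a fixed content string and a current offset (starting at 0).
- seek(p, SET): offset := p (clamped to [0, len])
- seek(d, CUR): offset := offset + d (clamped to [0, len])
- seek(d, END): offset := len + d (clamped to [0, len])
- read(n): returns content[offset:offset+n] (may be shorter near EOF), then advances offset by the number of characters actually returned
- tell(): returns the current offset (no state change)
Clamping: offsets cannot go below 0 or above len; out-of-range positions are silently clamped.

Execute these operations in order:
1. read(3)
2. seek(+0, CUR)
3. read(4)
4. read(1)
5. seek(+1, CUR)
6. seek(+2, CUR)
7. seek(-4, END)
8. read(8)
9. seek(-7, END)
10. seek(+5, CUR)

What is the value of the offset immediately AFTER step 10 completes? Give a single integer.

Answer: 15

Derivation:
After 1 (read(3)): returned 'HJS', offset=3
After 2 (seek(+0, CUR)): offset=3
After 3 (read(4)): returned '82QG', offset=7
After 4 (read(1)): returned '9', offset=8
After 5 (seek(+1, CUR)): offset=9
After 6 (seek(+2, CUR)): offset=11
After 7 (seek(-4, END)): offset=13
After 8 (read(8)): returned 'PB2Z', offset=17
After 9 (seek(-7, END)): offset=10
After 10 (seek(+5, CUR)): offset=15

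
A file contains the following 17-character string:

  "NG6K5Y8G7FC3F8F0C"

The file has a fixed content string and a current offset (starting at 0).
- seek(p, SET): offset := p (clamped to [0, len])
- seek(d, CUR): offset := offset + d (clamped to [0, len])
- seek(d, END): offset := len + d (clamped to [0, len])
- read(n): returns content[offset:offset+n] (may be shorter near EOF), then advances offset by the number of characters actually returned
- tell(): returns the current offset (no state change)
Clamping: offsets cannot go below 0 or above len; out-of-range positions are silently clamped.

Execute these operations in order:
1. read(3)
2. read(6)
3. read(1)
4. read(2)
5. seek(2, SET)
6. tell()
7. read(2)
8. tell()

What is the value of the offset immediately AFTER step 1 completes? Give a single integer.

After 1 (read(3)): returned 'NG6', offset=3

Answer: 3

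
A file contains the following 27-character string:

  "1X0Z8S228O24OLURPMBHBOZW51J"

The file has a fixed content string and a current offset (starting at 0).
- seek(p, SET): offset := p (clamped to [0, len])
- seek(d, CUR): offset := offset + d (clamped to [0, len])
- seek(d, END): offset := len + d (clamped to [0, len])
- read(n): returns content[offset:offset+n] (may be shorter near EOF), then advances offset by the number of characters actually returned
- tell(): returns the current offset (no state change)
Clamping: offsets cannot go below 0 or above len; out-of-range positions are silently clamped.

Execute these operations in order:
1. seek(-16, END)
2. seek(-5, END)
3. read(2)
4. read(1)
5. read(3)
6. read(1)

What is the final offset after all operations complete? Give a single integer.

After 1 (seek(-16, END)): offset=11
After 2 (seek(-5, END)): offset=22
After 3 (read(2)): returned 'ZW', offset=24
After 4 (read(1)): returned '5', offset=25
After 5 (read(3)): returned '1J', offset=27
After 6 (read(1)): returned '', offset=27

Answer: 27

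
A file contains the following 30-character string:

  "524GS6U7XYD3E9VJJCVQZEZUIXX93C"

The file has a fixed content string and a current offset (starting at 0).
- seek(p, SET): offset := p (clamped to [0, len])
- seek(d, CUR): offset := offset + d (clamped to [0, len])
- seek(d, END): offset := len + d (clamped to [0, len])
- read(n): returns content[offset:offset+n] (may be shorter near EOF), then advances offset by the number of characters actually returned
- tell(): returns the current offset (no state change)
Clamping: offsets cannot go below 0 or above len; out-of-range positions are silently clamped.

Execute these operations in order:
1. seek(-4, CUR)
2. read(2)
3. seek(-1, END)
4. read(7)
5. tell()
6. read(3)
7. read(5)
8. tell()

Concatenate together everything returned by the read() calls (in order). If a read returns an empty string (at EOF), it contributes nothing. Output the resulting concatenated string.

Answer: 52C

Derivation:
After 1 (seek(-4, CUR)): offset=0
After 2 (read(2)): returned '52', offset=2
After 3 (seek(-1, END)): offset=29
After 4 (read(7)): returned 'C', offset=30
After 5 (tell()): offset=30
After 6 (read(3)): returned '', offset=30
After 7 (read(5)): returned '', offset=30
After 8 (tell()): offset=30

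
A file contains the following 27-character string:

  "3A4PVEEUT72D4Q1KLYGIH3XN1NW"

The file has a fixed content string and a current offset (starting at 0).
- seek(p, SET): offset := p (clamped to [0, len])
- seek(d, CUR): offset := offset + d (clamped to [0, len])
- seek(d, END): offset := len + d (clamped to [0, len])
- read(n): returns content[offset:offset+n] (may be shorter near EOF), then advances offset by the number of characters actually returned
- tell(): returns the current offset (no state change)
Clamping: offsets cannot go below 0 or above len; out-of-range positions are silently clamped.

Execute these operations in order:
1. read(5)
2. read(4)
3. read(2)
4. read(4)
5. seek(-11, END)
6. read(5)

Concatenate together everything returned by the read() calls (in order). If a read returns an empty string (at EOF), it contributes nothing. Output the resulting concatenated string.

Answer: 3A4PVEEUT72D4Q1LYGIH

Derivation:
After 1 (read(5)): returned '3A4PV', offset=5
After 2 (read(4)): returned 'EEUT', offset=9
After 3 (read(2)): returned '72', offset=11
After 4 (read(4)): returned 'D4Q1', offset=15
After 5 (seek(-11, END)): offset=16
After 6 (read(5)): returned 'LYGIH', offset=21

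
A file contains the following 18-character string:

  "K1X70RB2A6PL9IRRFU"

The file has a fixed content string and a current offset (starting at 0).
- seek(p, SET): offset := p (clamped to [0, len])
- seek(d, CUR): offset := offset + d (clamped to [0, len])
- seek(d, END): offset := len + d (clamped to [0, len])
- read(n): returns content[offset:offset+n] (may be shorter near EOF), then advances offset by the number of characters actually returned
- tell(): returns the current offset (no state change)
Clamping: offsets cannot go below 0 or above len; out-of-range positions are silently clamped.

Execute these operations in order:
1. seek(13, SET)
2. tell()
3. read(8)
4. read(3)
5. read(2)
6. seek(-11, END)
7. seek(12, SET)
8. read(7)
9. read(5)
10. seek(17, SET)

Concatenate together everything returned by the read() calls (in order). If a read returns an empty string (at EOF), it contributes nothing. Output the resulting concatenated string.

Answer: IRRFU9IRRFU

Derivation:
After 1 (seek(13, SET)): offset=13
After 2 (tell()): offset=13
After 3 (read(8)): returned 'IRRFU', offset=18
After 4 (read(3)): returned '', offset=18
After 5 (read(2)): returned '', offset=18
After 6 (seek(-11, END)): offset=7
After 7 (seek(12, SET)): offset=12
After 8 (read(7)): returned '9IRRFU', offset=18
After 9 (read(5)): returned '', offset=18
After 10 (seek(17, SET)): offset=17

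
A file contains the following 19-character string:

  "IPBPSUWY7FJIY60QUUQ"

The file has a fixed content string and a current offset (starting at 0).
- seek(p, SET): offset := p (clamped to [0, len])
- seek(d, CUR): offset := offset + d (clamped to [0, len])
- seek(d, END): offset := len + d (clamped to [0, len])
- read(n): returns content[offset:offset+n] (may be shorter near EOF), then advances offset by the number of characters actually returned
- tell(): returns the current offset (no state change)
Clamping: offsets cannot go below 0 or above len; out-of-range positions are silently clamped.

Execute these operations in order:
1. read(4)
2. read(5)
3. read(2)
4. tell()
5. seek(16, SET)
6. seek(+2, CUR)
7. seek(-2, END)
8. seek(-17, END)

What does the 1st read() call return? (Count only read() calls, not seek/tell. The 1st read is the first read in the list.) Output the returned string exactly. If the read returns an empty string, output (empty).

Answer: IPBP

Derivation:
After 1 (read(4)): returned 'IPBP', offset=4
After 2 (read(5)): returned 'SUWY7', offset=9
After 3 (read(2)): returned 'FJ', offset=11
After 4 (tell()): offset=11
After 5 (seek(16, SET)): offset=16
After 6 (seek(+2, CUR)): offset=18
After 7 (seek(-2, END)): offset=17
After 8 (seek(-17, END)): offset=2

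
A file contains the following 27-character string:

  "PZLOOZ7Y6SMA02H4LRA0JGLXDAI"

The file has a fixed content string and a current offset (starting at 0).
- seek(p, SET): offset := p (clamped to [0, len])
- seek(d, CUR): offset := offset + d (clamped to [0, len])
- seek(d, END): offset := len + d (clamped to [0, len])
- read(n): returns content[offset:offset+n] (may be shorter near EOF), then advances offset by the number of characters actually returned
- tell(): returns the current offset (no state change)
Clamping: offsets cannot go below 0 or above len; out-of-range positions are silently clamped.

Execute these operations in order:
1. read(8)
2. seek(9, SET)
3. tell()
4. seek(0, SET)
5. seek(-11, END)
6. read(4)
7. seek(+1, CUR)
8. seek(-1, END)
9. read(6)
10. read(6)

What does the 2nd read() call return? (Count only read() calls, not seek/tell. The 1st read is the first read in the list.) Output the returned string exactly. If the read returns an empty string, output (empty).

Answer: LRA0

Derivation:
After 1 (read(8)): returned 'PZLOOZ7Y', offset=8
After 2 (seek(9, SET)): offset=9
After 3 (tell()): offset=9
After 4 (seek(0, SET)): offset=0
After 5 (seek(-11, END)): offset=16
After 6 (read(4)): returned 'LRA0', offset=20
After 7 (seek(+1, CUR)): offset=21
After 8 (seek(-1, END)): offset=26
After 9 (read(6)): returned 'I', offset=27
After 10 (read(6)): returned '', offset=27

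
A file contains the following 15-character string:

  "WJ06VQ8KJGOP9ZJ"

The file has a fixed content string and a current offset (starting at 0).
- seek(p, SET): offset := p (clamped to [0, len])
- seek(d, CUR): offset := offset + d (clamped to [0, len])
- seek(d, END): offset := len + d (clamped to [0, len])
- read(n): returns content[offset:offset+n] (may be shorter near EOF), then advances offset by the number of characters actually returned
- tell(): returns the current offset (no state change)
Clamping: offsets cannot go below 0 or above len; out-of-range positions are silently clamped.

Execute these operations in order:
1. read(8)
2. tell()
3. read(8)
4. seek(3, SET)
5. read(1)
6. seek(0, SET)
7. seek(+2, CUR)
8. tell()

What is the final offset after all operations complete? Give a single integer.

After 1 (read(8)): returned 'WJ06VQ8K', offset=8
After 2 (tell()): offset=8
After 3 (read(8)): returned 'JGOP9ZJ', offset=15
After 4 (seek(3, SET)): offset=3
After 5 (read(1)): returned '6', offset=4
After 6 (seek(0, SET)): offset=0
After 7 (seek(+2, CUR)): offset=2
After 8 (tell()): offset=2

Answer: 2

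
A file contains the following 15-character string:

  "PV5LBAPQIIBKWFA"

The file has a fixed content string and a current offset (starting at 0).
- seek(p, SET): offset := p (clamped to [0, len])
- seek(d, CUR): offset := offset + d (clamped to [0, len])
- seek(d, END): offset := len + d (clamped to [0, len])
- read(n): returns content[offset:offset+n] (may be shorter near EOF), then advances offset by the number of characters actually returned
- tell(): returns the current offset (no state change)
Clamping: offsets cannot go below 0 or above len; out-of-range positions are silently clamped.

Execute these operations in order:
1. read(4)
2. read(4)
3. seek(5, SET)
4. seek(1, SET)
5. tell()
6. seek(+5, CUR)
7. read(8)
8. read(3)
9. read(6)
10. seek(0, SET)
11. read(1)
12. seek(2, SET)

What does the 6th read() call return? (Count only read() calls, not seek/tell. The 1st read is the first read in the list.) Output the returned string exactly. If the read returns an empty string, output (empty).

Answer: P

Derivation:
After 1 (read(4)): returned 'PV5L', offset=4
After 2 (read(4)): returned 'BAPQ', offset=8
After 3 (seek(5, SET)): offset=5
After 4 (seek(1, SET)): offset=1
After 5 (tell()): offset=1
After 6 (seek(+5, CUR)): offset=6
After 7 (read(8)): returned 'PQIIBKWF', offset=14
After 8 (read(3)): returned 'A', offset=15
After 9 (read(6)): returned '', offset=15
After 10 (seek(0, SET)): offset=0
After 11 (read(1)): returned 'P', offset=1
After 12 (seek(2, SET)): offset=2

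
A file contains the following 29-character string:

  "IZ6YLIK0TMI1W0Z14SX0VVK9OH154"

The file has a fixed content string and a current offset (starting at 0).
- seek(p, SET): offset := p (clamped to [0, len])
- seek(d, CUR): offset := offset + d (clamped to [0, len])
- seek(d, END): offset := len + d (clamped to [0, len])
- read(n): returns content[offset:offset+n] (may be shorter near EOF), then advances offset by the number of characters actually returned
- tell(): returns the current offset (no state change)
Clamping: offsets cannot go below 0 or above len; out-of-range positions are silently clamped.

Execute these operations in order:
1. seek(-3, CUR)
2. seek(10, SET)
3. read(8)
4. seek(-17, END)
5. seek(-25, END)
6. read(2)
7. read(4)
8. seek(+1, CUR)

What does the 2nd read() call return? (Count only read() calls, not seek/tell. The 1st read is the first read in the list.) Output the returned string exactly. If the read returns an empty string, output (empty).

Answer: LI

Derivation:
After 1 (seek(-3, CUR)): offset=0
After 2 (seek(10, SET)): offset=10
After 3 (read(8)): returned 'I1W0Z14S', offset=18
After 4 (seek(-17, END)): offset=12
After 5 (seek(-25, END)): offset=4
After 6 (read(2)): returned 'LI', offset=6
After 7 (read(4)): returned 'K0TM', offset=10
After 8 (seek(+1, CUR)): offset=11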